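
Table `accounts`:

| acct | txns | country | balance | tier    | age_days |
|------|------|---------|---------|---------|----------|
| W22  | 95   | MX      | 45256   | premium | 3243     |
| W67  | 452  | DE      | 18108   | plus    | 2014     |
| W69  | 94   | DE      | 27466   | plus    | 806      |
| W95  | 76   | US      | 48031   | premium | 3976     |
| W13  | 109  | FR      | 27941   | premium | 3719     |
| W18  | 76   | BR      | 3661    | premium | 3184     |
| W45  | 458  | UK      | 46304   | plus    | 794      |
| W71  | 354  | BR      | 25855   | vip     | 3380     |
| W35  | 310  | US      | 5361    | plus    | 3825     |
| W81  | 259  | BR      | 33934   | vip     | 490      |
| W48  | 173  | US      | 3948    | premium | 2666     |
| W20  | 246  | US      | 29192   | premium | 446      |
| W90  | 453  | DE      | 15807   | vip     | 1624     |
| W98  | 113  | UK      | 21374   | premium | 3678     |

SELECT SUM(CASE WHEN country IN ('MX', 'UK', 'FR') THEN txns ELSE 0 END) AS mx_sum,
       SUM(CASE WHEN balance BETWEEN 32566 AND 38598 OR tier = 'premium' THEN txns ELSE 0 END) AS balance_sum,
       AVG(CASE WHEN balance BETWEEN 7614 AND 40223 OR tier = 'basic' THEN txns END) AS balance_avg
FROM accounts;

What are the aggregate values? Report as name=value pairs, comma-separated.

mx_sum=775, balance_sum=1147, balance_avg=260

[mx_sum: country IN ('MX', 'UK', 'FR')]
acct=W22: ✓ → 95
acct=W67: ✗
acct=W69: ✗
acct=W95: ✗
acct=W13: ✓ → 109
acct=W18: ✗
acct=W45: ✓ → 458
acct=W71: ✗
acct=W35: ✗
acct=W81: ✗
acct=W48: ✗
acct=W20: ✗
acct=W90: ✗
acct=W98: ✓ → 113
mx_sum = 95 + 109 + 458 + 113 = 775
—
[balance_sum: balance BETWEEN 32566 AND 38598 OR tier = 'premium']
acct=W22: ✓ → 95
acct=W67: ✗
acct=W69: ✗
acct=W95: ✓ → 76
acct=W13: ✓ → 109
acct=W18: ✓ → 76
acct=W45: ✗
acct=W71: ✗
acct=W35: ✗
acct=W81: ✓ → 259
acct=W48: ✓ → 173
acct=W20: ✓ → 246
acct=W90: ✗
acct=W98: ✓ → 113
balance_sum = 95 + 76 + 109 + 76 + 259 + 173 + 246 + 113 = 1147
—
[balance_avg: balance BETWEEN 7614 AND 40223 OR tier = 'basic']
acct=W22: ✗
acct=W67: ✓ → 452
acct=W69: ✓ → 94
acct=W95: ✗
acct=W13: ✓ → 109
acct=W18: ✗
acct=W45: ✗
acct=W71: ✓ → 354
acct=W35: ✗
acct=W81: ✓ → 259
acct=W48: ✗
acct=W20: ✓ → 246
acct=W90: ✓ → 453
acct=W98: ✓ → 113
balance_avg = (452 + 94 + 109 + 354 + 259 + 246 + 453 + 113) / 8 = 260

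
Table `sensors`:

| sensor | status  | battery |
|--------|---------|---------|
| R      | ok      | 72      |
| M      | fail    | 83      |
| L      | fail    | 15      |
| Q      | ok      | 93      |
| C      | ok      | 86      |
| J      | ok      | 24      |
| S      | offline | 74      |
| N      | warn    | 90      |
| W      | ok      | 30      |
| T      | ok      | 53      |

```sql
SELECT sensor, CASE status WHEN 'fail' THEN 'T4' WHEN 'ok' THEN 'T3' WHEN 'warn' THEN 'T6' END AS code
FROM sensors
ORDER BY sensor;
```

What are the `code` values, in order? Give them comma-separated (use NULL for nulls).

sensor=C: status='ok' → T3
sensor=J: status='ok' → T3
sensor=L: status='fail' → T4
sensor=M: status='fail' → T4
sensor=N: status='warn' → T6
sensor=Q: status='ok' → T3
sensor=R: status='ok' → T3
sensor=S: (no match → NULL) → NULL
sensor=T: status='ok' → T3
sensor=W: status='ok' → T3

T3, T3, T4, T4, T6, T3, T3, NULL, T3, T3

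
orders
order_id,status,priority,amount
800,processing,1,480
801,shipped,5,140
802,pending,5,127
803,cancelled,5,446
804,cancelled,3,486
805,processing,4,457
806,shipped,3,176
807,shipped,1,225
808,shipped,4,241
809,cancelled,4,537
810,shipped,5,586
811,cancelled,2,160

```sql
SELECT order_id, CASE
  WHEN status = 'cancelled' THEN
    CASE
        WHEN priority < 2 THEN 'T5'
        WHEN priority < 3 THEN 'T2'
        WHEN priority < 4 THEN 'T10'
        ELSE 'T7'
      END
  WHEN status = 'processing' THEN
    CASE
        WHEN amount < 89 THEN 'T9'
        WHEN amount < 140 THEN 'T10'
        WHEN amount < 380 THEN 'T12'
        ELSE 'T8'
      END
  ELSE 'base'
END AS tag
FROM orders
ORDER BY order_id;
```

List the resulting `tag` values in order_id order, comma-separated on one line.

T8, base, base, T7, T10, T8, base, base, base, T7, base, T2

order_id=800: status='processing' → inner[ELSE] → T8
order_id=801: status='shipped' → outer ELSE → base
order_id=802: status='pending' → outer ELSE → base
order_id=803: status='cancelled' → inner[ELSE] → T7
order_id=804: status='cancelled' → inner[priority < 4] → T10
order_id=805: status='processing' → inner[ELSE] → T8
order_id=806: status='shipped' → outer ELSE → base
order_id=807: status='shipped' → outer ELSE → base
order_id=808: status='shipped' → outer ELSE → base
order_id=809: status='cancelled' → inner[ELSE] → T7
order_id=810: status='shipped' → outer ELSE → base
order_id=811: status='cancelled' → inner[priority < 3] → T2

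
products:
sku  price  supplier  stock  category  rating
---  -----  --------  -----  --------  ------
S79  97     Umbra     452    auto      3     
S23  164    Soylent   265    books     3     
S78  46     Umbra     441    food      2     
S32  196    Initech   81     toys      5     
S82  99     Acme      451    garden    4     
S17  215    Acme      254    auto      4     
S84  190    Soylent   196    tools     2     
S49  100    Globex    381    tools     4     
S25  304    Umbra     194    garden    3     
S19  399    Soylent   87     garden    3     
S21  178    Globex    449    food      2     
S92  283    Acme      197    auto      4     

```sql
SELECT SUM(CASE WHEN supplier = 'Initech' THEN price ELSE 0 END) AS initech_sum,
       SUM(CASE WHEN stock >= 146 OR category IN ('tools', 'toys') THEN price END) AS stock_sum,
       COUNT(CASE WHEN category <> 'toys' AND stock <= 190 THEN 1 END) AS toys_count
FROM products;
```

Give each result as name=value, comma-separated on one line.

initech_sum=196, stock_sum=1872, toys_count=1

[initech_sum: supplier = 'Initech']
sku=S79: ✗
sku=S23: ✗
sku=S78: ✗
sku=S32: ✓ → 196
sku=S82: ✗
sku=S17: ✗
sku=S84: ✗
sku=S49: ✗
sku=S25: ✗
sku=S19: ✗
sku=S21: ✗
sku=S92: ✗
initech_sum = 196
—
[stock_sum: stock >= 146 OR category IN ('tools', 'toys')]
sku=S79: ✓ → 97
sku=S23: ✓ → 164
sku=S78: ✓ → 46
sku=S32: ✓ → 196
sku=S82: ✓ → 99
sku=S17: ✓ → 215
sku=S84: ✓ → 190
sku=S49: ✓ → 100
sku=S25: ✓ → 304
sku=S19: ✗
sku=S21: ✓ → 178
sku=S92: ✓ → 283
stock_sum = 97 + 164 + 46 + 196 + 99 + 215 + 190 + 100 + 304 + 178 + 283 = 1872
—
[toys_count: category <> 'toys' AND stock <= 190]
sku=S79: ✗
sku=S23: ✗
sku=S78: ✗
sku=S32: ✗
sku=S82: ✗
sku=S17: ✗
sku=S84: ✗
sku=S49: ✗
sku=S25: ✗
sku=S19: ✓ → 1
sku=S21: ✗
sku=S92: ✗
toys_count = COUNT(1) = 1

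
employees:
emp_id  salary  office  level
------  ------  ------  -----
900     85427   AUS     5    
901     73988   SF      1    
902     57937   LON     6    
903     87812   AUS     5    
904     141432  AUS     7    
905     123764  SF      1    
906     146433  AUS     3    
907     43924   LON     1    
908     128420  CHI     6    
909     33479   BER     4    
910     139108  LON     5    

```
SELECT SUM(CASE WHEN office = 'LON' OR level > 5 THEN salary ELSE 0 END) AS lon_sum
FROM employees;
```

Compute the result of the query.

510821

emp_id=900: ✗
emp_id=901: ✗
emp_id=902: ✓ → 57937
emp_id=903: ✗
emp_id=904: ✓ → 141432
emp_id=905: ✗
emp_id=906: ✗
emp_id=907: ✓ → 43924
emp_id=908: ✓ → 128420
emp_id=909: ✗
emp_id=910: ✓ → 139108
lon_sum = 57937 + 141432 + 43924 + 128420 + 139108 = 510821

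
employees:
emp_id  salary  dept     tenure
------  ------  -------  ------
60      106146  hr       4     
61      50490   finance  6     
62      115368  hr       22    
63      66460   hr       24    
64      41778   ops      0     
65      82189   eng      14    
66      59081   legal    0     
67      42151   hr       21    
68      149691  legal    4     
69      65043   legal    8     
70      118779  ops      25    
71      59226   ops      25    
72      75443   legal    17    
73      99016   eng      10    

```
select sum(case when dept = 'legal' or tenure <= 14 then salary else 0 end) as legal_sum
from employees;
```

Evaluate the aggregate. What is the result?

emp_id=60: ✓ → 106146
emp_id=61: ✓ → 50490
emp_id=62: ✗
emp_id=63: ✗
emp_id=64: ✓ → 41778
emp_id=65: ✓ → 82189
emp_id=66: ✓ → 59081
emp_id=67: ✗
emp_id=68: ✓ → 149691
emp_id=69: ✓ → 65043
emp_id=70: ✗
emp_id=71: ✗
emp_id=72: ✓ → 75443
emp_id=73: ✓ → 99016
legal_sum = 106146 + 50490 + 41778 + 82189 + 59081 + 149691 + 65043 + 75443 + 99016 = 728877

728877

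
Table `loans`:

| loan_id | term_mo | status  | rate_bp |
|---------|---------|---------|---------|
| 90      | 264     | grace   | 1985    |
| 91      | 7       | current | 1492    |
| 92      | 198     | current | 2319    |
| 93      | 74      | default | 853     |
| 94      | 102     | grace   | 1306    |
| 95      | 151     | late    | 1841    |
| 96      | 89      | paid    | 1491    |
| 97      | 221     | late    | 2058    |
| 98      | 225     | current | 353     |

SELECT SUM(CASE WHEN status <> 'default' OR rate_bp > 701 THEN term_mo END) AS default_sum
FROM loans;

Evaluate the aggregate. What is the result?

1331

loan_id=90: ✓ → 264
loan_id=91: ✓ → 7
loan_id=92: ✓ → 198
loan_id=93: ✓ → 74
loan_id=94: ✓ → 102
loan_id=95: ✓ → 151
loan_id=96: ✓ → 89
loan_id=97: ✓ → 221
loan_id=98: ✓ → 225
default_sum = 264 + 7 + 198 + 74 + 102 + 151 + 89 + 221 + 225 = 1331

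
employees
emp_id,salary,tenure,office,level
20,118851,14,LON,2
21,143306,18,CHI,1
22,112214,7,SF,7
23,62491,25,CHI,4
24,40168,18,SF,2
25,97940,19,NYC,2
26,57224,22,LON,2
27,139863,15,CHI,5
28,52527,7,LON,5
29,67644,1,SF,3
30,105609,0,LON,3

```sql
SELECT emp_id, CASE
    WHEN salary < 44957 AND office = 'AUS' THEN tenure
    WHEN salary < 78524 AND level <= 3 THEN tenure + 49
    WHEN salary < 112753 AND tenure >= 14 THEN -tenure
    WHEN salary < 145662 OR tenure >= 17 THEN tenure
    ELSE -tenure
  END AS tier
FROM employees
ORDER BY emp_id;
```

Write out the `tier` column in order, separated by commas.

14, 18, 7, -25, 67, -19, 71, 15, 7, 50, 0

emp_id=20: salary < 145662 OR tenure >= 17 → 14
emp_id=21: salary < 145662 OR tenure >= 17 → 18
emp_id=22: salary < 145662 OR tenure >= 17 → 7
emp_id=23: salary < 112753 AND tenure >= 14 → -25
emp_id=24: salary < 78524 AND level <= 3 → 67
emp_id=25: salary < 112753 AND tenure >= 14 → -19
emp_id=26: salary < 78524 AND level <= 3 → 71
emp_id=27: salary < 145662 OR tenure >= 17 → 15
emp_id=28: salary < 145662 OR tenure >= 17 → 7
emp_id=29: salary < 78524 AND level <= 3 → 50
emp_id=30: salary < 145662 OR tenure >= 17 → 0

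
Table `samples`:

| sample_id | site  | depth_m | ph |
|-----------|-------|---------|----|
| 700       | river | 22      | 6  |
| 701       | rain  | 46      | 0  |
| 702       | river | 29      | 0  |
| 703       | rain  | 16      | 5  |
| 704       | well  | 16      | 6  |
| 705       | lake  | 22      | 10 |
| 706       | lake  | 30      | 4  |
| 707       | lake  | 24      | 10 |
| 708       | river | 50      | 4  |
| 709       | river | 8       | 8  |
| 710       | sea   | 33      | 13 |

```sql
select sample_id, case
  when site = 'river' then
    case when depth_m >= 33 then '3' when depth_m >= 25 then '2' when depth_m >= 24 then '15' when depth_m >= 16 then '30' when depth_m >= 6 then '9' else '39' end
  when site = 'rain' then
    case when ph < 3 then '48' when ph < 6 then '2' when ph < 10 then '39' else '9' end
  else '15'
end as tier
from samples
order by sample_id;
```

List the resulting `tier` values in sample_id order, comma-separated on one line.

sample_id=700: site='river' → inner[depth_m >= 16] → 30
sample_id=701: site='rain' → inner[ph < 3] → 48
sample_id=702: site='river' → inner[depth_m >= 25] → 2
sample_id=703: site='rain' → inner[ph < 6] → 2
sample_id=704: site='well' → outer ELSE → 15
sample_id=705: site='lake' → outer ELSE → 15
sample_id=706: site='lake' → outer ELSE → 15
sample_id=707: site='lake' → outer ELSE → 15
sample_id=708: site='river' → inner[depth_m >= 33] → 3
sample_id=709: site='river' → inner[depth_m >= 6] → 9
sample_id=710: site='sea' → outer ELSE → 15

30, 48, 2, 2, 15, 15, 15, 15, 3, 9, 15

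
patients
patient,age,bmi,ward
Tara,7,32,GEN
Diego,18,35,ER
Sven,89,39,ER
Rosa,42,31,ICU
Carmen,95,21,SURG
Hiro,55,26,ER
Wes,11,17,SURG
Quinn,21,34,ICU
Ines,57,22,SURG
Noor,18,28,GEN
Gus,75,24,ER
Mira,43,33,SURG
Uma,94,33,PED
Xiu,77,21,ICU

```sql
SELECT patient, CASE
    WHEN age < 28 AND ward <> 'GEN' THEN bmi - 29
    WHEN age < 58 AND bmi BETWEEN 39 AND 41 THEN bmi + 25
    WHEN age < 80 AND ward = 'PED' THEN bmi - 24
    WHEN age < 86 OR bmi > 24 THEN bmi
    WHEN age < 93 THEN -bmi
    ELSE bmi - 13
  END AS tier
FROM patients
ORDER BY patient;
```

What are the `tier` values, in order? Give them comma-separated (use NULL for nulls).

patient=Carmen: ELSE → 8
patient=Diego: age < 28 AND ward <> 'GEN' → 6
patient=Gus: age < 86 OR bmi > 24 → 24
patient=Hiro: age < 86 OR bmi > 24 → 26
patient=Ines: age < 86 OR bmi > 24 → 22
patient=Mira: age < 86 OR bmi > 24 → 33
patient=Noor: age < 86 OR bmi > 24 → 28
patient=Quinn: age < 28 AND ward <> 'GEN' → 5
patient=Rosa: age < 86 OR bmi > 24 → 31
patient=Sven: age < 86 OR bmi > 24 → 39
patient=Tara: age < 86 OR bmi > 24 → 32
patient=Uma: age < 86 OR bmi > 24 → 33
patient=Wes: age < 28 AND ward <> 'GEN' → -12
patient=Xiu: age < 86 OR bmi > 24 → 21

8, 6, 24, 26, 22, 33, 28, 5, 31, 39, 32, 33, -12, 21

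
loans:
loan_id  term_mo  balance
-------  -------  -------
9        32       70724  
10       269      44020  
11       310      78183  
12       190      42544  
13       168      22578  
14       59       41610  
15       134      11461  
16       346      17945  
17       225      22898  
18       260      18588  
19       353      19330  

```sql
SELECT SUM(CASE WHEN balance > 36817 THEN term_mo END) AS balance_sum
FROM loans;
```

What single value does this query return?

860

loan_id=9: ✓ → 32
loan_id=10: ✓ → 269
loan_id=11: ✓ → 310
loan_id=12: ✓ → 190
loan_id=13: ✗
loan_id=14: ✓ → 59
loan_id=15: ✗
loan_id=16: ✗
loan_id=17: ✗
loan_id=18: ✗
loan_id=19: ✗
balance_sum = 32 + 269 + 310 + 190 + 59 = 860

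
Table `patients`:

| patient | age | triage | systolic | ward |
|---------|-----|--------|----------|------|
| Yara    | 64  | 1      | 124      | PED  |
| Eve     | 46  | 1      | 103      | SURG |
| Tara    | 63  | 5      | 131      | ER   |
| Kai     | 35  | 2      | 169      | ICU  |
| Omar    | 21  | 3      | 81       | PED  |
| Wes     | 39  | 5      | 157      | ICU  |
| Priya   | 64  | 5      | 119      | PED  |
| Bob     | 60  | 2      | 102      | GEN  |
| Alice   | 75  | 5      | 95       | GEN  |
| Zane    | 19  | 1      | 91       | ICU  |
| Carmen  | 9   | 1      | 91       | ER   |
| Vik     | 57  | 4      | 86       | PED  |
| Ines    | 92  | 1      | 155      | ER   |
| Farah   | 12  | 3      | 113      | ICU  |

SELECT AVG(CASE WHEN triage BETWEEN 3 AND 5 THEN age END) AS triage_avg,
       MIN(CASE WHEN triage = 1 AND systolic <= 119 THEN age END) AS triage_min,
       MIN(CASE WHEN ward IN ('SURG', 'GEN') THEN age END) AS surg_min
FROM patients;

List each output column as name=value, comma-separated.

triage_avg=47.2857142857, triage_min=9, surg_min=46

[triage_avg: triage BETWEEN 3 AND 5]
patient=Yara: ✗
patient=Eve: ✗
patient=Tara: ✓ → 63
patient=Kai: ✗
patient=Omar: ✓ → 21
patient=Wes: ✓ → 39
patient=Priya: ✓ → 64
patient=Bob: ✗
patient=Alice: ✓ → 75
patient=Zane: ✗
patient=Carmen: ✗
patient=Vik: ✓ → 57
patient=Ines: ✗
patient=Farah: ✓ → 12
triage_avg = (63 + 21 + 39 + 64 + 75 + 57 + 12) / 7 = 47.2857142857
—
[triage_min: triage = 1 AND systolic <= 119]
patient=Yara: ✗
patient=Eve: ✓ → 46
patient=Tara: ✗
patient=Kai: ✗
patient=Omar: ✗
patient=Wes: ✗
patient=Priya: ✗
patient=Bob: ✗
patient=Alice: ✗
patient=Zane: ✓ → 19
patient=Carmen: ✓ → 9
patient=Vik: ✗
patient=Ines: ✗
patient=Farah: ✗
triage_min = MIN(46, 19, 9) = 9
—
[surg_min: ward IN ('SURG', 'GEN')]
patient=Yara: ✗
patient=Eve: ✓ → 46
patient=Tara: ✗
patient=Kai: ✗
patient=Omar: ✗
patient=Wes: ✗
patient=Priya: ✗
patient=Bob: ✓ → 60
patient=Alice: ✓ → 75
patient=Zane: ✗
patient=Carmen: ✗
patient=Vik: ✗
patient=Ines: ✗
patient=Farah: ✗
surg_min = MIN(46, 60, 75) = 46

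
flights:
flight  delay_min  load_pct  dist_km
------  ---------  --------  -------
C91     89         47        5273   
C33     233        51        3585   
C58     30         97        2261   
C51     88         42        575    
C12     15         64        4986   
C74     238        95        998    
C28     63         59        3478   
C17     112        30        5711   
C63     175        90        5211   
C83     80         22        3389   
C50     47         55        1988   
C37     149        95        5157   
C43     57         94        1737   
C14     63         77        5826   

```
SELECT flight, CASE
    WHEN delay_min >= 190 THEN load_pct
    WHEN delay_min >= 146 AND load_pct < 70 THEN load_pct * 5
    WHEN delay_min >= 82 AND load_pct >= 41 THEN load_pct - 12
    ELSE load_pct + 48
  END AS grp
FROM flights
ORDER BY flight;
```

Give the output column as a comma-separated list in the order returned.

112, 125, 78, 107, 51, 83, 142, 103, 30, 145, 78, 95, 70, 35

flight=C12: ELSE → 112
flight=C14: ELSE → 125
flight=C17: ELSE → 78
flight=C28: ELSE → 107
flight=C33: delay_min >= 190 → 51
flight=C37: delay_min >= 82 AND load_pct >= 41 → 83
flight=C43: ELSE → 142
flight=C50: ELSE → 103
flight=C51: delay_min >= 82 AND load_pct >= 41 → 30
flight=C58: ELSE → 145
flight=C63: delay_min >= 82 AND load_pct >= 41 → 78
flight=C74: delay_min >= 190 → 95
flight=C83: ELSE → 70
flight=C91: delay_min >= 82 AND load_pct >= 41 → 35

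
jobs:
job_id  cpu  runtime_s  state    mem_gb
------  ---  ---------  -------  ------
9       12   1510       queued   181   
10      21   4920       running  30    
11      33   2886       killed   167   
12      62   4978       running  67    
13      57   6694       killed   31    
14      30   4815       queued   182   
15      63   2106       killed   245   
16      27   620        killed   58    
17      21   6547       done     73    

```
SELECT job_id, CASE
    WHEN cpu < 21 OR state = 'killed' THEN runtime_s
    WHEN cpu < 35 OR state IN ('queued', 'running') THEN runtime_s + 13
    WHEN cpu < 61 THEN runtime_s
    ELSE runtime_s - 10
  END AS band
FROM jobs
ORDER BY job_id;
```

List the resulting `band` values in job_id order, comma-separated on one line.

1510, 4933, 2886, 4991, 6694, 4828, 2106, 620, 6560

job_id=9: cpu < 21 OR state = 'killed' → 1510
job_id=10: cpu < 35 OR state IN ('queued', 'running') → 4933
job_id=11: cpu < 21 OR state = 'killed' → 2886
job_id=12: cpu < 35 OR state IN ('queued', 'running') → 4991
job_id=13: cpu < 21 OR state = 'killed' → 6694
job_id=14: cpu < 35 OR state IN ('queued', 'running') → 4828
job_id=15: cpu < 21 OR state = 'killed' → 2106
job_id=16: cpu < 21 OR state = 'killed' → 620
job_id=17: cpu < 35 OR state IN ('queued', 'running') → 6560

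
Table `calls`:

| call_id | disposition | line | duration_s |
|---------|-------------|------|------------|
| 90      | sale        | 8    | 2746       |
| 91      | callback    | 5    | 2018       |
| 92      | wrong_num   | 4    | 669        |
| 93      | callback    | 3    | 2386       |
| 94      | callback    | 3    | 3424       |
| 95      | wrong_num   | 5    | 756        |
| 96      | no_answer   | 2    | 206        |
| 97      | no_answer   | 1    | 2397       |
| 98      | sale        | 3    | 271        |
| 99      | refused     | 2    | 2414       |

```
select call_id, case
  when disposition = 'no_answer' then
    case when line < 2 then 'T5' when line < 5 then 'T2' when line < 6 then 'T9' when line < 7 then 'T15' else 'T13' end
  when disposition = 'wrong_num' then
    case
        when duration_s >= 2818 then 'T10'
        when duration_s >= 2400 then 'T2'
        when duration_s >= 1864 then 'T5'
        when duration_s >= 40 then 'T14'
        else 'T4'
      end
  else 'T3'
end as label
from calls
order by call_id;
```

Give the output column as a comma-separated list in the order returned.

call_id=90: disposition='sale' → outer ELSE → T3
call_id=91: disposition='callback' → outer ELSE → T3
call_id=92: disposition='wrong_num' → inner[duration_s >= 40] → T14
call_id=93: disposition='callback' → outer ELSE → T3
call_id=94: disposition='callback' → outer ELSE → T3
call_id=95: disposition='wrong_num' → inner[duration_s >= 40] → T14
call_id=96: disposition='no_answer' → inner[line < 5] → T2
call_id=97: disposition='no_answer' → inner[line < 2] → T5
call_id=98: disposition='sale' → outer ELSE → T3
call_id=99: disposition='refused' → outer ELSE → T3

T3, T3, T14, T3, T3, T14, T2, T5, T3, T3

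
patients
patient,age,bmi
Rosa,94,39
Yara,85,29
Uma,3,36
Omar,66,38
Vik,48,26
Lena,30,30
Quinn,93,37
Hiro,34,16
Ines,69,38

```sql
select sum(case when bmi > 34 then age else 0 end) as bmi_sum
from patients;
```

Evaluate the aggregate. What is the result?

patient=Rosa: ✓ → 94
patient=Yara: ✗
patient=Uma: ✓ → 3
patient=Omar: ✓ → 66
patient=Vik: ✗
patient=Lena: ✗
patient=Quinn: ✓ → 93
patient=Hiro: ✗
patient=Ines: ✓ → 69
bmi_sum = 94 + 3 + 66 + 93 + 69 = 325

325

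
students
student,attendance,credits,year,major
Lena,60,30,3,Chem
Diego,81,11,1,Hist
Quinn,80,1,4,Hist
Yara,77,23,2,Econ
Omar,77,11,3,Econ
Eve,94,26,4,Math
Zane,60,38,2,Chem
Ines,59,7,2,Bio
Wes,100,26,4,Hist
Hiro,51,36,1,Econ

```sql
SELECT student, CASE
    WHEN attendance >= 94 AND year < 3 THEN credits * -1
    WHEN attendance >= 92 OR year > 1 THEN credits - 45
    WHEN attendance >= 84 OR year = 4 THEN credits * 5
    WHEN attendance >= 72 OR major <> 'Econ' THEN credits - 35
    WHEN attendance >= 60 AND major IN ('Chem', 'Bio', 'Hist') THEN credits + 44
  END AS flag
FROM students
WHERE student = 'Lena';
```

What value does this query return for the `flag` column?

-15

student = Lena: attendance=60, credits=30, year=3, major=Chem.
attendance >= 94 AND year < 3 → false
attendance >= 92 OR year > 1 → true → -15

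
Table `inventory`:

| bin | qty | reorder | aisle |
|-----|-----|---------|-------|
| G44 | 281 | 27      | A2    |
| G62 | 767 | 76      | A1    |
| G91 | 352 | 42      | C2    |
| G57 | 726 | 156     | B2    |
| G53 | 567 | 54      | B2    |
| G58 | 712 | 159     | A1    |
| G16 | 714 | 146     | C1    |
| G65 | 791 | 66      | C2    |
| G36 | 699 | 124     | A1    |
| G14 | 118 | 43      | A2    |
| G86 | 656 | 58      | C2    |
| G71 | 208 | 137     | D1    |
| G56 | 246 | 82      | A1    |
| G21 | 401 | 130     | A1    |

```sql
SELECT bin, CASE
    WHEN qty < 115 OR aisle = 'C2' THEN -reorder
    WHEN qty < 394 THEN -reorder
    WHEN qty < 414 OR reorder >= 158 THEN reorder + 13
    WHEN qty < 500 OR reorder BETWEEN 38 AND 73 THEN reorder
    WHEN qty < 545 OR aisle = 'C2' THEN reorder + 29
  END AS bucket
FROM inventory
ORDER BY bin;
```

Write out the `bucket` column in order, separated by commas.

bin=G14: qty < 394 → -43
bin=G16: (no match → NULL) → NULL
bin=G21: qty < 414 OR reorder >= 158 → 143
bin=G36: (no match → NULL) → NULL
bin=G44: qty < 394 → -27
bin=G53: qty < 500 OR reorder BETWEEN 38 AND 73 → 54
bin=G56: qty < 394 → -82
bin=G57: (no match → NULL) → NULL
bin=G58: qty < 414 OR reorder >= 158 → 172
bin=G62: (no match → NULL) → NULL
bin=G65: qty < 115 OR aisle = 'C2' → -66
bin=G71: qty < 394 → -137
bin=G86: qty < 115 OR aisle = 'C2' → -58
bin=G91: qty < 115 OR aisle = 'C2' → -42

-43, NULL, 143, NULL, -27, 54, -82, NULL, 172, NULL, -66, -137, -58, -42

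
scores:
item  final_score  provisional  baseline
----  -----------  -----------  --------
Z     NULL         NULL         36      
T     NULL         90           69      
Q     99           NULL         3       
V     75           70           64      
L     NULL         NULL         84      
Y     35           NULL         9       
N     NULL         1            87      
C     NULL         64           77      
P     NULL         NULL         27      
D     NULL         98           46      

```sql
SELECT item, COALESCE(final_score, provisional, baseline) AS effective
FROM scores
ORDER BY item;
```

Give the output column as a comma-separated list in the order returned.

64, 98, 84, 1, 27, 99, 90, 75, 35, 36

item=C: final_score=NULL, provisional=64 → 64
item=D: final_score=NULL, provisional=98 → 98
item=L: final_score=NULL, provisional=NULL, baseline=84 → 84
item=N: final_score=NULL, provisional=1 → 1
item=P: final_score=NULL, provisional=NULL, baseline=27 → 27
item=Q: final_score=99 → 99
item=T: final_score=NULL, provisional=90 → 90
item=V: final_score=75 → 75
item=Y: final_score=35 → 35
item=Z: final_score=NULL, provisional=NULL, baseline=36 → 36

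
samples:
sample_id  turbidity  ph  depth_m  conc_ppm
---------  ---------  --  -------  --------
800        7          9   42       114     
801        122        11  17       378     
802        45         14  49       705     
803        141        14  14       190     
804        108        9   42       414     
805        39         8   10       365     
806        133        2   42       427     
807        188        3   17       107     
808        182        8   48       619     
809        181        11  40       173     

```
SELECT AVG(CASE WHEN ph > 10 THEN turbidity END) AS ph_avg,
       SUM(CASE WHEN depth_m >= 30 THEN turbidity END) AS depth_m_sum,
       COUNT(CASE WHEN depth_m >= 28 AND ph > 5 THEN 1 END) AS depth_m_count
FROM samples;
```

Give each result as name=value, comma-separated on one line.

ph_avg=122.25, depth_m_sum=656, depth_m_count=5

[ph_avg: ph > 10]
sample_id=800: ✗
sample_id=801: ✓ → 122
sample_id=802: ✓ → 45
sample_id=803: ✓ → 141
sample_id=804: ✗
sample_id=805: ✗
sample_id=806: ✗
sample_id=807: ✗
sample_id=808: ✗
sample_id=809: ✓ → 181
ph_avg = (122 + 45 + 141 + 181) / 4 = 122.25
—
[depth_m_sum: depth_m >= 30]
sample_id=800: ✓ → 7
sample_id=801: ✗
sample_id=802: ✓ → 45
sample_id=803: ✗
sample_id=804: ✓ → 108
sample_id=805: ✗
sample_id=806: ✓ → 133
sample_id=807: ✗
sample_id=808: ✓ → 182
sample_id=809: ✓ → 181
depth_m_sum = 7 + 45 + 108 + 133 + 182 + 181 = 656
—
[depth_m_count: depth_m >= 28 AND ph > 5]
sample_id=800: ✓ → 1
sample_id=801: ✗
sample_id=802: ✓ → 1
sample_id=803: ✗
sample_id=804: ✓ → 1
sample_id=805: ✗
sample_id=806: ✗
sample_id=807: ✗
sample_id=808: ✓ → 1
sample_id=809: ✓ → 1
depth_m_count = COUNT(1, 1, 1, 1, 1) = 5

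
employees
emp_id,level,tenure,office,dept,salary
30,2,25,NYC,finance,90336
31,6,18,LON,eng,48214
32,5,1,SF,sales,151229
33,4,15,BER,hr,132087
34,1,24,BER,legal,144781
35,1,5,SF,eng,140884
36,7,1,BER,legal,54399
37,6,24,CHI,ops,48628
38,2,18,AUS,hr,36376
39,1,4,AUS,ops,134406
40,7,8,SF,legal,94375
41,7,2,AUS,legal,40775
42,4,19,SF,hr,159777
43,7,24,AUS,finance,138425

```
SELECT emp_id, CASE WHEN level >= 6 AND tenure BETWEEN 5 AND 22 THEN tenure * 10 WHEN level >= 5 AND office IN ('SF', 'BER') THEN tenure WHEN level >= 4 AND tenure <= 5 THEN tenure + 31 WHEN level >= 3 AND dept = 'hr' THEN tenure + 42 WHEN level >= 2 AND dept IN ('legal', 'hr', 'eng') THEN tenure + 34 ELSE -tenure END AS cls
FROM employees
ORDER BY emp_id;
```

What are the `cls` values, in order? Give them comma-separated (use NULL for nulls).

-25, 180, 1, 57, -24, -5, 1, -24, 52, -4, 80, 33, 61, -24

emp_id=30: ELSE → -25
emp_id=31: level >= 6 AND tenure BETWEEN 5 AND 22 → 180
emp_id=32: level >= 5 AND office IN ('SF', 'BER') → 1
emp_id=33: level >= 3 AND dept = 'hr' → 57
emp_id=34: ELSE → -24
emp_id=35: ELSE → -5
emp_id=36: level >= 5 AND office IN ('SF', 'BER') → 1
emp_id=37: ELSE → -24
emp_id=38: level >= 2 AND dept IN ('legal', 'hr', 'eng') → 52
emp_id=39: ELSE → -4
emp_id=40: level >= 6 AND tenure BETWEEN 5 AND 22 → 80
emp_id=41: level >= 4 AND tenure <= 5 → 33
emp_id=42: level >= 3 AND dept = 'hr' → 61
emp_id=43: ELSE → -24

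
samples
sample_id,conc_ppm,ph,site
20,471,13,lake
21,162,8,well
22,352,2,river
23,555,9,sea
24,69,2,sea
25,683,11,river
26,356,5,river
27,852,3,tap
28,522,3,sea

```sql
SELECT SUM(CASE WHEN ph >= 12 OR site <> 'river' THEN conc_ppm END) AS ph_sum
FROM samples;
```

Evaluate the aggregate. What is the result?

sample_id=20: ✓ → 471
sample_id=21: ✓ → 162
sample_id=22: ✗
sample_id=23: ✓ → 555
sample_id=24: ✓ → 69
sample_id=25: ✗
sample_id=26: ✗
sample_id=27: ✓ → 852
sample_id=28: ✓ → 522
ph_sum = 471 + 162 + 555 + 69 + 852 + 522 = 2631

2631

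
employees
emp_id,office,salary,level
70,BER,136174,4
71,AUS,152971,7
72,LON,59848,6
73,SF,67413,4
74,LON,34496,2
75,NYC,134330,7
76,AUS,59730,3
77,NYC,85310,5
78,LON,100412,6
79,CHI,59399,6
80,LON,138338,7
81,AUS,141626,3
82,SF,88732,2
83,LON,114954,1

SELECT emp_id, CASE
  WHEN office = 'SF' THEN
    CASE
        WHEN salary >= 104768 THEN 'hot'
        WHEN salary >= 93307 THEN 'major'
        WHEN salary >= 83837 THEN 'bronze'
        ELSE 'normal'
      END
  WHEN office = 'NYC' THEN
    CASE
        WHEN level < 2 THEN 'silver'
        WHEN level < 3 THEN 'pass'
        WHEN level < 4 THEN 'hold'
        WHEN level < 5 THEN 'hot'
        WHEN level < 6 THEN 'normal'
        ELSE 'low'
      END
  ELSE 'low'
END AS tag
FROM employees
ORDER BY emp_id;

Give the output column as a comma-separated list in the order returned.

low, low, low, normal, low, low, low, normal, low, low, low, low, bronze, low

emp_id=70: office='BER' → outer ELSE → low
emp_id=71: office='AUS' → outer ELSE → low
emp_id=72: office='LON' → outer ELSE → low
emp_id=73: office='SF' → inner[ELSE] → normal
emp_id=74: office='LON' → outer ELSE → low
emp_id=75: office='NYC' → inner[ELSE] → low
emp_id=76: office='AUS' → outer ELSE → low
emp_id=77: office='NYC' → inner[level < 6] → normal
emp_id=78: office='LON' → outer ELSE → low
emp_id=79: office='CHI' → outer ELSE → low
emp_id=80: office='LON' → outer ELSE → low
emp_id=81: office='AUS' → outer ELSE → low
emp_id=82: office='SF' → inner[salary >= 83837] → bronze
emp_id=83: office='LON' → outer ELSE → low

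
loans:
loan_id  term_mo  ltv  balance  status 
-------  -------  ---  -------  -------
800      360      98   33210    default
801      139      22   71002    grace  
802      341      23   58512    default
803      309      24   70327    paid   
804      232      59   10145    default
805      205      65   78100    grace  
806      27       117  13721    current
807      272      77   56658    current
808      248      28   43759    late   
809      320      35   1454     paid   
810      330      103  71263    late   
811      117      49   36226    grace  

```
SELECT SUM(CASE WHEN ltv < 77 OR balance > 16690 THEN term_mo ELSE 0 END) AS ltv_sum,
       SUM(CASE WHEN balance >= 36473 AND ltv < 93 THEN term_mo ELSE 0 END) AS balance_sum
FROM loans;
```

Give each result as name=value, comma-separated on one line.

[ltv_sum: ltv < 77 OR balance > 16690]
loan_id=800: ✓ → 360
loan_id=801: ✓ → 139
loan_id=802: ✓ → 341
loan_id=803: ✓ → 309
loan_id=804: ✓ → 232
loan_id=805: ✓ → 205
loan_id=806: ✗
loan_id=807: ✓ → 272
loan_id=808: ✓ → 248
loan_id=809: ✓ → 320
loan_id=810: ✓ → 330
loan_id=811: ✓ → 117
ltv_sum = 360 + 139 + 341 + 309 + 232 + 205 + 272 + 248 + 320 + 330 + 117 = 2873
—
[balance_sum: balance >= 36473 AND ltv < 93]
loan_id=800: ✗
loan_id=801: ✓ → 139
loan_id=802: ✓ → 341
loan_id=803: ✓ → 309
loan_id=804: ✗
loan_id=805: ✓ → 205
loan_id=806: ✗
loan_id=807: ✓ → 272
loan_id=808: ✓ → 248
loan_id=809: ✗
loan_id=810: ✗
loan_id=811: ✗
balance_sum = 139 + 341 + 309 + 205 + 272 + 248 = 1514

ltv_sum=2873, balance_sum=1514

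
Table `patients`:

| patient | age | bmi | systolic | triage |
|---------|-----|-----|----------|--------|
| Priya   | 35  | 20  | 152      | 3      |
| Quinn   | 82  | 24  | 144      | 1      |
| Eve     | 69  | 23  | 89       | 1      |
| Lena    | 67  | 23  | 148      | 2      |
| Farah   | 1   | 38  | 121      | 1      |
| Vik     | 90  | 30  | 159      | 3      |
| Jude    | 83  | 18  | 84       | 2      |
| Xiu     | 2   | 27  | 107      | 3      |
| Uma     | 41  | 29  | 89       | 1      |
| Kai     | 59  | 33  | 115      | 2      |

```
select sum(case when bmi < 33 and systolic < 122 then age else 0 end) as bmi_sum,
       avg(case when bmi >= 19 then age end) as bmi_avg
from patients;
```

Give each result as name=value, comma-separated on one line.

bmi_sum=195, bmi_avg=49.5555555556

[bmi_sum: bmi < 33 and systolic < 122]
patient=Priya: ✗
patient=Quinn: ✗
patient=Eve: ✓ → 69
patient=Lena: ✗
patient=Farah: ✗
patient=Vik: ✗
patient=Jude: ✓ → 83
patient=Xiu: ✓ → 2
patient=Uma: ✓ → 41
patient=Kai: ✗
bmi_sum = 69 + 83 + 2 + 41 = 195
—
[bmi_avg: bmi >= 19]
patient=Priya: ✓ → 35
patient=Quinn: ✓ → 82
patient=Eve: ✓ → 69
patient=Lena: ✓ → 67
patient=Farah: ✓ → 1
patient=Vik: ✓ → 90
patient=Jude: ✗
patient=Xiu: ✓ → 2
patient=Uma: ✓ → 41
patient=Kai: ✓ → 59
bmi_avg = (35 + 82 + 69 + 67 + 1 + 90 + 2 + 41 + 59) / 9 = 49.5555555556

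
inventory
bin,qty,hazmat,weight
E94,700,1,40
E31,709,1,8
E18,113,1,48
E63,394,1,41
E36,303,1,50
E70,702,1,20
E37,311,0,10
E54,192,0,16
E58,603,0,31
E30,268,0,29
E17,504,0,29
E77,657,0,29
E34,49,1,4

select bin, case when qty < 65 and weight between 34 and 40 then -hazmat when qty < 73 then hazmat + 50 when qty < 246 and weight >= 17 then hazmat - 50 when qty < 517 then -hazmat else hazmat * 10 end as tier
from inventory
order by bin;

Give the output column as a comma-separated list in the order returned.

bin=E17: qty < 517 → 0
bin=E18: qty < 246 and weight >= 17 → -49
bin=E30: qty < 517 → 0
bin=E31: ELSE → 10
bin=E34: qty < 73 → 51
bin=E36: qty < 517 → -1
bin=E37: qty < 517 → 0
bin=E54: qty < 517 → 0
bin=E58: ELSE → 0
bin=E63: qty < 517 → -1
bin=E70: ELSE → 10
bin=E77: ELSE → 0
bin=E94: ELSE → 10

0, -49, 0, 10, 51, -1, 0, 0, 0, -1, 10, 0, 10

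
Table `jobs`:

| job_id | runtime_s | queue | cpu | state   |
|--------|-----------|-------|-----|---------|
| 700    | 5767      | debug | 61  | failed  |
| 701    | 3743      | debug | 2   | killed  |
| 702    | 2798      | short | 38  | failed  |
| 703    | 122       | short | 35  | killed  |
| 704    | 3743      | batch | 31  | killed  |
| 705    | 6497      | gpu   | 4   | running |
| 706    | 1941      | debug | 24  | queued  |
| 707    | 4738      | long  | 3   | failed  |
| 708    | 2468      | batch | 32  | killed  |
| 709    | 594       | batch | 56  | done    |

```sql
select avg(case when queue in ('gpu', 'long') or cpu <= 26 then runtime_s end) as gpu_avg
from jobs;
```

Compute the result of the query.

4229.75

job_id=700: ✗
job_id=701: ✓ → 3743
job_id=702: ✗
job_id=703: ✗
job_id=704: ✗
job_id=705: ✓ → 6497
job_id=706: ✓ → 1941
job_id=707: ✓ → 4738
job_id=708: ✗
job_id=709: ✗
gpu_avg = (3743 + 6497 + 1941 + 4738) / 4 = 4229.75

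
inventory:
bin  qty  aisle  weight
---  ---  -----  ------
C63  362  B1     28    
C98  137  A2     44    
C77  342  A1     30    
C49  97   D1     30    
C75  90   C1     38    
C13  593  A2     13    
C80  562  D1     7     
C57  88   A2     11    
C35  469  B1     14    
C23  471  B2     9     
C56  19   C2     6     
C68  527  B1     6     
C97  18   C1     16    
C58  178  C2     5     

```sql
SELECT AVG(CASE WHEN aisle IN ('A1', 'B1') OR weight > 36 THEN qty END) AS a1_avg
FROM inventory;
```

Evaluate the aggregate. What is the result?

321.1666666667

bin=C63: ✓ → 362
bin=C98: ✓ → 137
bin=C77: ✓ → 342
bin=C49: ✗
bin=C75: ✓ → 90
bin=C13: ✗
bin=C80: ✗
bin=C57: ✗
bin=C35: ✓ → 469
bin=C23: ✗
bin=C56: ✗
bin=C68: ✓ → 527
bin=C97: ✗
bin=C58: ✗
a1_avg = (362 + 137 + 342 + 90 + 469 + 527) / 6 = 321.1666666667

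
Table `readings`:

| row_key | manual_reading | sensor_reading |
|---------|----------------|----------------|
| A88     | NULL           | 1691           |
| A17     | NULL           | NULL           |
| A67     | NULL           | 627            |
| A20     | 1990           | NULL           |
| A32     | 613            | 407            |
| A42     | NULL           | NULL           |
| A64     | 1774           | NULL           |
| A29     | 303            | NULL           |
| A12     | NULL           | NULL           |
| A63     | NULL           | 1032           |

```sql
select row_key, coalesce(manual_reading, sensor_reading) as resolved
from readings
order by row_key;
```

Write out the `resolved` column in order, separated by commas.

row_key=A12: manual_reading=NULL, sensor_reading=NULL (all NULL) → NULL
row_key=A17: manual_reading=NULL, sensor_reading=NULL (all NULL) → NULL
row_key=A20: manual_reading=1990 → 1990
row_key=A29: manual_reading=303 → 303
row_key=A32: manual_reading=613 → 613
row_key=A42: manual_reading=NULL, sensor_reading=NULL (all NULL) → NULL
row_key=A63: manual_reading=NULL, sensor_reading=1032 → 1032
row_key=A64: manual_reading=1774 → 1774
row_key=A67: manual_reading=NULL, sensor_reading=627 → 627
row_key=A88: manual_reading=NULL, sensor_reading=1691 → 1691

NULL, NULL, 1990, 303, 613, NULL, 1032, 1774, 627, 1691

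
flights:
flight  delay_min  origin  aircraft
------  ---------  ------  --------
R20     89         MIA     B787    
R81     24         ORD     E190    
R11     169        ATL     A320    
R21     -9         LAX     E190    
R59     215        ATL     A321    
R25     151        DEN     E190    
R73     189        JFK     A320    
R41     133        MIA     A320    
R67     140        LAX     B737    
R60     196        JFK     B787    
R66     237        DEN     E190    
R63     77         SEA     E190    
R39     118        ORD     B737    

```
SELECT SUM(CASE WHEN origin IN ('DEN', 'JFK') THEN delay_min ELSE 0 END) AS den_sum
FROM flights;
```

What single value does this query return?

flight=R20: ✗
flight=R81: ✗
flight=R11: ✗
flight=R21: ✗
flight=R59: ✗
flight=R25: ✓ → 151
flight=R73: ✓ → 189
flight=R41: ✗
flight=R67: ✗
flight=R60: ✓ → 196
flight=R66: ✓ → 237
flight=R63: ✗
flight=R39: ✗
den_sum = 151 + 189 + 196 + 237 = 773

773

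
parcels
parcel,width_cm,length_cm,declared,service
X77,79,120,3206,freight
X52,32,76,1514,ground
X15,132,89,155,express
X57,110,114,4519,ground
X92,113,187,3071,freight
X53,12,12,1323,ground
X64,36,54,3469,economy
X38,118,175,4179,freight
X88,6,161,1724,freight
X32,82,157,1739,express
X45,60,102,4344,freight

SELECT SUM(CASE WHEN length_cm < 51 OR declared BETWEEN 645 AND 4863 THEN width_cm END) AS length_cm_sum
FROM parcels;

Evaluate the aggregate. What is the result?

parcel=X77: ✓ → 79
parcel=X52: ✓ → 32
parcel=X15: ✗
parcel=X57: ✓ → 110
parcel=X92: ✓ → 113
parcel=X53: ✓ → 12
parcel=X64: ✓ → 36
parcel=X38: ✓ → 118
parcel=X88: ✓ → 6
parcel=X32: ✓ → 82
parcel=X45: ✓ → 60
length_cm_sum = 79 + 32 + 110 + 113 + 12 + 36 + 118 + 6 + 82 + 60 = 648

648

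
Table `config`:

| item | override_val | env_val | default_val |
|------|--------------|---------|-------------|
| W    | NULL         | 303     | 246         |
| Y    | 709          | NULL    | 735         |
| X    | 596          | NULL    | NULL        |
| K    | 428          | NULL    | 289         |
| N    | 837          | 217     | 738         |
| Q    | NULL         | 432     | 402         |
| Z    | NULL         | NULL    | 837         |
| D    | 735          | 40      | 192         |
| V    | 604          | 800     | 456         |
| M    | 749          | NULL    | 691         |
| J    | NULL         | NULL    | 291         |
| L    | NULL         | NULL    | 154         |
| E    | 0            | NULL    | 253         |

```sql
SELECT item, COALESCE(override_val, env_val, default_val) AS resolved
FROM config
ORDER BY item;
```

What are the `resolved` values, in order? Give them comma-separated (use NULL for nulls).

item=D: override_val=735 → 735
item=E: override_val=0 → 0
item=J: override_val=NULL, env_val=NULL, default_val=291 → 291
item=K: override_val=428 → 428
item=L: override_val=NULL, env_val=NULL, default_val=154 → 154
item=M: override_val=749 → 749
item=N: override_val=837 → 837
item=Q: override_val=NULL, env_val=432 → 432
item=V: override_val=604 → 604
item=W: override_val=NULL, env_val=303 → 303
item=X: override_val=596 → 596
item=Y: override_val=709 → 709
item=Z: override_val=NULL, env_val=NULL, default_val=837 → 837

735, 0, 291, 428, 154, 749, 837, 432, 604, 303, 596, 709, 837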